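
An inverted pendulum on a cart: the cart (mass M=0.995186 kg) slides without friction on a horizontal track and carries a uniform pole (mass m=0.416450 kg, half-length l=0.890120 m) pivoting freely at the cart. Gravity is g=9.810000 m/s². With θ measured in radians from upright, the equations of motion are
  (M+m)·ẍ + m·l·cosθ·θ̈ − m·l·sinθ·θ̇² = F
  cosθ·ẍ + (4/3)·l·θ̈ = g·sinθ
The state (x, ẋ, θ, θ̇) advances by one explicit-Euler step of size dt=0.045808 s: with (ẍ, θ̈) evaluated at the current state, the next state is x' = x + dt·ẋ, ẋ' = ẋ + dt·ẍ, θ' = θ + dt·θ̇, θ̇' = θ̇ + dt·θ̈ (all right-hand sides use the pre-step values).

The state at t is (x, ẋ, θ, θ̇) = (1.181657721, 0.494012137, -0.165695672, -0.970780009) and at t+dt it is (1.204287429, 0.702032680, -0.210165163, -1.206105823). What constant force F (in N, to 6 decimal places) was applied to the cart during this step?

F = 4.589820 N

ẍ = (ẋ'−ẋ)/dt = (0.702032680−0.494012137)/0.045808 = 4.541140
θ̈ = (θ̇'−θ̇)/dt = (-1.206105823−-0.970780009)/0.045808 = -5.137221
sinθ=-0.164939, cosθ=0.986304
F = (M+m)·ẍ + m·l·cosθ·θ̈ − m·l·sinθ·θ̇² = 6.410437 + -1.878237 − -0.057620 = 4.589820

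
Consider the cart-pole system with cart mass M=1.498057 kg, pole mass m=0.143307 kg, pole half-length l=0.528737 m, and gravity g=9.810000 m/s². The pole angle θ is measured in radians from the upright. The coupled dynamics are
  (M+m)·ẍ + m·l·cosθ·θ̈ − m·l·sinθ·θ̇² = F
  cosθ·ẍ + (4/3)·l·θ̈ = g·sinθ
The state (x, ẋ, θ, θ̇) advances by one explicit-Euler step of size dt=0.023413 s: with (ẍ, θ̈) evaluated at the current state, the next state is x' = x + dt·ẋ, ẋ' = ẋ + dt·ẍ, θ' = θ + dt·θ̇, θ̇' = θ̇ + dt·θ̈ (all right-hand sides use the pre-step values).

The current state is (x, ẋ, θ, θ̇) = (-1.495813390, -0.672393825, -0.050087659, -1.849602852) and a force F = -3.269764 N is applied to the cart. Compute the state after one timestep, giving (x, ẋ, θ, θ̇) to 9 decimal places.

(-1.511556147, -0.721687752, -0.093392411, -1.796079968)

sinθ=-0.050066719, cosθ=0.998745875
temp = (F + m·l·θ̇²·sinθ)/(M+m) = (-3.269764 + -0.012978163)/1.641364 = -2.000008628
θ̈ = (g·sinθ − cosθ·temp)/(l·(4/3 − m·cos²θ/(M+m))) = 2.286032717
ẍ = temp − m·l·θ̈·cosθ/(M+m) = -2.105408394
Euler: x'=-1.495813390+0.023413·-0.672393825=-1.511556147, ẋ'=-0.672393825+0.023413·-2.105408394=-0.721687752
       θ'=-0.050087659+0.023413·-1.849602852=-0.093392411, θ̇'=-1.849602852+0.023413·2.286032717=-1.796079968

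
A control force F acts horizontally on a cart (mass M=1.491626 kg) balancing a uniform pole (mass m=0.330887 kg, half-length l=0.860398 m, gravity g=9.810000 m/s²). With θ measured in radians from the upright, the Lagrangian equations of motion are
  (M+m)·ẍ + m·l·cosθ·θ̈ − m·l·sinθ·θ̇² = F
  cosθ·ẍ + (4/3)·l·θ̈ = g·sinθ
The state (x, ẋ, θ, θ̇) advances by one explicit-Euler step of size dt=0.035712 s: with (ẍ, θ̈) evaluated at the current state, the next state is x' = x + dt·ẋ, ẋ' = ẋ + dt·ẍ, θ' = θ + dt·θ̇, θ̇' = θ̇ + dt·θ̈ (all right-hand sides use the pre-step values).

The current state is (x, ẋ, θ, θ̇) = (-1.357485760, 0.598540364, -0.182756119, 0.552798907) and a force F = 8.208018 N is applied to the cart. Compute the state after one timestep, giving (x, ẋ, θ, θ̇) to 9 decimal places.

sinθ=-0.181740480, cosθ=0.983346530
temp = (F + m·l·θ̇²·sinθ)/(M+m) = (8.208018 + -0.015811210)/1.822513 = 4.495005956
θ̈ = (g·sinθ − cosθ·temp)/(l·(4/3 − m·cos²θ/(M+m))) = -6.227015209
ẍ = temp − m·l·θ̈·cosθ/(M+m) = 5.451527989
Euler: x'=-1.357485760+0.035712·0.598540364=-1.336110687, ẋ'=0.598540364+0.035712·5.451527989=0.793225332
       θ'=-0.182756119+0.035712·0.552798907=-0.163014564, θ̇'=0.552798907+0.035712·-6.227015209=0.330419740

(-1.336110687, 0.793225332, -0.163014564, 0.330419740)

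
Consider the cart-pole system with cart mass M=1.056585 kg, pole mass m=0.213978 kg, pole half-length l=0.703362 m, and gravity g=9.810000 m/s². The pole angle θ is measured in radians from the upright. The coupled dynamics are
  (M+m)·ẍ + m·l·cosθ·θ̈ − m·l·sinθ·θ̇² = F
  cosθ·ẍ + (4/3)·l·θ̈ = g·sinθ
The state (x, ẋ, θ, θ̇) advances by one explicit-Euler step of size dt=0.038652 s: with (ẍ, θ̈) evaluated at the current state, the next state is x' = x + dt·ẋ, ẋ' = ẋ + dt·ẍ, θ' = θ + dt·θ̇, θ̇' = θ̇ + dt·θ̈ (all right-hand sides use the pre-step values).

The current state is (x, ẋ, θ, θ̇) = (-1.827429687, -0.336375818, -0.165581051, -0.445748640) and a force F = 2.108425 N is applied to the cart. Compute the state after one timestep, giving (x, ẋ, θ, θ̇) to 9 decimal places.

sinθ=-0.164825463, cosθ=0.986322750
temp = (F + m·l·θ̇²·sinθ)/(M+m) = (2.108425 + -0.004928927)/1.270563 = 1.655562198
θ̈ = (g·sinθ − cosθ·temp)/(l·(4/3 − m·cos²θ/(M+m))) = -3.950811203
ẍ = temp − m·l·θ̈·cosθ/(M+m) = 2.117153002
Euler: x'=-1.827429687+0.038652·-0.336375818=-1.840431285, ẋ'=-0.336375818+0.038652·2.117153002=-0.254543620
       θ'=-0.165581051+0.038652·-0.445748640=-0.182810127, θ̇'=-0.445748640+0.038652·-3.950811203=-0.598455395

(-1.840431285, -0.254543620, -0.182810127, -0.598455395)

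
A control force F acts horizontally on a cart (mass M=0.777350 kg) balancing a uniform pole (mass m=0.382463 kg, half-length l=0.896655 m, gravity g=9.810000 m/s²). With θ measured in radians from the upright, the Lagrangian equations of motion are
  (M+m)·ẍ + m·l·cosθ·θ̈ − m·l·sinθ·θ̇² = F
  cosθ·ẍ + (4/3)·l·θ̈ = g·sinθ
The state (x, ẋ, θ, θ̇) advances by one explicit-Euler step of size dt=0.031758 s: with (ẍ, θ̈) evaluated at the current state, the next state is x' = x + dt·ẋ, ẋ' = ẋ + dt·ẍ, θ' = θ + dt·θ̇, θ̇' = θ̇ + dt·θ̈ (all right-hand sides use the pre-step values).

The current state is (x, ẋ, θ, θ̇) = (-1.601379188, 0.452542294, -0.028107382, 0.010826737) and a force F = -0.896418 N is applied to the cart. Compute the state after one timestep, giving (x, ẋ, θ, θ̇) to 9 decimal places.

sinθ=-0.028103681, cosθ=0.999605014
temp = (F + m·l·θ̇²·sinθ)/(M+m) = (-0.896418 + -0.000001130)/1.159813 = -0.772899709
θ̈ = (g·sinθ − cosθ·temp)/(l·(4/3 − m·cos²θ/(M+m))) = 0.552052787
ẍ = temp − m·l·θ̈·cosθ/(M+m) = -0.936068036
Euler: x'=-1.601379188+0.031758·0.452542294=-1.587007350, ẋ'=0.452542294+0.031758·-0.936068036=0.422814645
       θ'=-0.028107382+0.031758·0.010826737=-0.027763546, θ̇'=0.010826737+0.031758·0.552052787=0.028358829

(-1.587007350, 0.422814645, -0.027763546, 0.028358829)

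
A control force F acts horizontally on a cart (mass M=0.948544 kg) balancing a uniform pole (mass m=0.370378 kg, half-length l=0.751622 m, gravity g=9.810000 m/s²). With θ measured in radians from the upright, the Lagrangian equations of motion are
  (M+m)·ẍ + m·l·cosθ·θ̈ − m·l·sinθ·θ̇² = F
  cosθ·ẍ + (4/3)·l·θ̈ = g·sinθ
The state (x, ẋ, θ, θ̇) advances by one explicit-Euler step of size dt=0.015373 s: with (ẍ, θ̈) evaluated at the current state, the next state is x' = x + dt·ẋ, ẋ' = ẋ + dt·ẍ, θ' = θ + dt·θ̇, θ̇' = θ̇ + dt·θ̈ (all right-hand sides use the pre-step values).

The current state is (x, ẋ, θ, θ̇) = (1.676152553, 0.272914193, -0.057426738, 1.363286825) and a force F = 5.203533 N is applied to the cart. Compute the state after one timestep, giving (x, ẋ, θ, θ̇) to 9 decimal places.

sinθ=-0.057395179, cosθ=0.998351538
temp = (F + m·l·θ̇²·sinθ)/(M+m) = (5.203533 + -0.029695768)/1.318922 = 3.922777262
θ̈ = (g·sinθ − cosθ·temp)/(l·(4/3 − m·cos²θ/(M+m))) = -5.657265507
ẍ = temp − m·l·θ̈·cosθ/(M+m) = 5.114885272
Euler: x'=1.676152553+0.015373·0.272914193=1.680348063, ẋ'=0.272914193+0.015373·5.114885272=0.351545324
       θ'=-0.057426738+0.015373·1.363286825=-0.036468930, θ̇'=1.363286825+0.015373·-5.657265507=1.276317682

(1.680348063, 0.351545324, -0.036468930, 1.276317682)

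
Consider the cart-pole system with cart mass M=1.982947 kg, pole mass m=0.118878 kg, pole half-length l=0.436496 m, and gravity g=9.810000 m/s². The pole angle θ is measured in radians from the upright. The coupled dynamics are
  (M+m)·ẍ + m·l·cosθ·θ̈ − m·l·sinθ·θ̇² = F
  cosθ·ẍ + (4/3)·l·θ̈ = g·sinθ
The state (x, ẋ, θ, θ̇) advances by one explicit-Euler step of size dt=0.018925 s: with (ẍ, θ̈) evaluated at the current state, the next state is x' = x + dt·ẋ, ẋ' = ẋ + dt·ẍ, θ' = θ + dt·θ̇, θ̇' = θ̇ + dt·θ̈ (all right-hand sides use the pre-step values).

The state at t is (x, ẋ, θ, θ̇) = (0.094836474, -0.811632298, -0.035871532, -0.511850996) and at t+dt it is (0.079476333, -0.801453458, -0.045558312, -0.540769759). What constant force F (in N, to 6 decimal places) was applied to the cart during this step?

F = 1.051717 N

ẍ = (ẋ'−ẋ)/dt = (-0.801453458−-0.811632298)/0.018925 = 0.537852
θ̈ = (θ̇'−θ̇)/dt = (-0.540769759−-0.511850996)/0.018925 = -1.528072
sinθ=-0.035864, cosθ=0.999357
F = (M+m)·ẍ + m·l·cosθ·θ̈ − m·l·sinθ·θ̇² = 1.130470 + -0.079240 − -0.000488 = 1.051717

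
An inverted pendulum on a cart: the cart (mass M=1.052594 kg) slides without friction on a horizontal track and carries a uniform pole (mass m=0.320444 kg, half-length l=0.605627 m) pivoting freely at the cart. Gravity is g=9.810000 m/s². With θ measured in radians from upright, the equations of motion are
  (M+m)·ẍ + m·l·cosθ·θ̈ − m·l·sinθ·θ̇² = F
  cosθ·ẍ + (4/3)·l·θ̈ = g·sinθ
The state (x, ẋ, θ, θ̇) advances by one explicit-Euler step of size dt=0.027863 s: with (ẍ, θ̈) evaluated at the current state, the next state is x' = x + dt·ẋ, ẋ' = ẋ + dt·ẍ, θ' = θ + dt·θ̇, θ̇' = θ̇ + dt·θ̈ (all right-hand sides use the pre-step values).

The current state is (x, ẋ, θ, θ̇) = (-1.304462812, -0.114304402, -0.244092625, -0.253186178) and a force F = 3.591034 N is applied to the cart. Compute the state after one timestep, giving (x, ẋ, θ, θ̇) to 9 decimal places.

sinθ=-0.241675947, cosθ=0.970357015
temp = (F + m·l·θ̇²·sinθ)/(M+m) = (3.591034 + -0.003006566)/1.373038 = 2.613203301
θ̈ = (g·sinθ − cosθ·temp)/(l·(4/3 − m·cos²θ/(M+m))) = -7.275314792
ẍ = temp − m·l·θ̈·cosθ/(M+m) = 3.611036973
Euler: x'=-1.304462812+0.027863·-0.114304402=-1.307647676, ẋ'=-0.114304402+0.027863·3.611036973=-0.013690079
       θ'=-0.244092625+0.027863·-0.253186178=-0.251147151, θ̇'=-0.253186178+0.027863·-7.275314792=-0.455898274

(-1.307647676, -0.013690079, -0.251147151, -0.455898274)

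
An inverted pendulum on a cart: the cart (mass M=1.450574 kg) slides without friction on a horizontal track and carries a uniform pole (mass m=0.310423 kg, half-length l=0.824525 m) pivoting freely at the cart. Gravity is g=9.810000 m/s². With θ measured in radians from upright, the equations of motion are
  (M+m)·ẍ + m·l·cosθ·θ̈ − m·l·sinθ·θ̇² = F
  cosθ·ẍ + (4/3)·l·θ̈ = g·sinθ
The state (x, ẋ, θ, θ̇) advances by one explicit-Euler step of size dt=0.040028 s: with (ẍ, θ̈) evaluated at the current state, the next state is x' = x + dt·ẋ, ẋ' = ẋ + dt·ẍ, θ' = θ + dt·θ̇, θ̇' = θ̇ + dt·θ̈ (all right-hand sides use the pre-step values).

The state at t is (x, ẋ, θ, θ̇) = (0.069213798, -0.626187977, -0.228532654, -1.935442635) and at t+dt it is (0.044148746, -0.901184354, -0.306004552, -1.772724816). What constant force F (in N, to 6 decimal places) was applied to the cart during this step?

F = -10.867600 N

ẍ = (ẋ'−ẋ)/dt = (-0.901184354−-0.626187977)/0.040028 = -6.870100
θ̈ = (θ̇'−θ̇)/dt = (-1.772724816−-1.935442635)/0.040028 = 4.065100
sinθ=-0.226549, cosθ=0.974000
F = (M+m)·ẍ + m·l·cosθ·θ̈ − m·l·sinθ·θ̇² = -12.098226 + 1.013416 − -0.217210 = -10.867600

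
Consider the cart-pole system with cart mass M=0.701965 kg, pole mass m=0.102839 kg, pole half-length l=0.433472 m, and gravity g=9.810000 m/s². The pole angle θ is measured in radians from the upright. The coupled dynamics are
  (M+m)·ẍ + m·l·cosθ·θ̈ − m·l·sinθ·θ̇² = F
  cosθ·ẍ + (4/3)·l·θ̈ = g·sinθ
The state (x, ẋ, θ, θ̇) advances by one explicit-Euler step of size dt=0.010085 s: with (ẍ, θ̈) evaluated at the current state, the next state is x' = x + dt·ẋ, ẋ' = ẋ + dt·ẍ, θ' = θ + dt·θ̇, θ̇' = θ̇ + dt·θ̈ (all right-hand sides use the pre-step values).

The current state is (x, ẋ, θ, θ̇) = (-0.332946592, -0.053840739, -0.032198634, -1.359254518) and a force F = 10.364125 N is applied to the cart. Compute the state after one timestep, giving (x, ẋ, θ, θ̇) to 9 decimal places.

sinθ=-0.032193071, cosθ=0.999481669
temp = (F + m·l·θ̇²·sinθ)/(M+m) = (10.364125 + -0.002651446)/0.804804 = 12.874530387
θ̈ = (g·sinθ − cosθ·temp)/(l·(4/3 − m·cos²θ/(M+m))) = -25.225610782
ẍ = temp − m·l·θ̈·cosθ/(M+m) = 14.271044381
Euler: x'=-0.332946592+0.010085·-0.053840739=-0.333489576, ẋ'=-0.053840739+0.010085·14.271044381=0.090082744
       θ'=-0.032198634+0.010085·-1.359254518=-0.045906716, θ̇'=-1.359254518+0.010085·-25.225610782=-1.613654803

(-0.333489576, 0.090082744, -0.045906716, -1.613654803)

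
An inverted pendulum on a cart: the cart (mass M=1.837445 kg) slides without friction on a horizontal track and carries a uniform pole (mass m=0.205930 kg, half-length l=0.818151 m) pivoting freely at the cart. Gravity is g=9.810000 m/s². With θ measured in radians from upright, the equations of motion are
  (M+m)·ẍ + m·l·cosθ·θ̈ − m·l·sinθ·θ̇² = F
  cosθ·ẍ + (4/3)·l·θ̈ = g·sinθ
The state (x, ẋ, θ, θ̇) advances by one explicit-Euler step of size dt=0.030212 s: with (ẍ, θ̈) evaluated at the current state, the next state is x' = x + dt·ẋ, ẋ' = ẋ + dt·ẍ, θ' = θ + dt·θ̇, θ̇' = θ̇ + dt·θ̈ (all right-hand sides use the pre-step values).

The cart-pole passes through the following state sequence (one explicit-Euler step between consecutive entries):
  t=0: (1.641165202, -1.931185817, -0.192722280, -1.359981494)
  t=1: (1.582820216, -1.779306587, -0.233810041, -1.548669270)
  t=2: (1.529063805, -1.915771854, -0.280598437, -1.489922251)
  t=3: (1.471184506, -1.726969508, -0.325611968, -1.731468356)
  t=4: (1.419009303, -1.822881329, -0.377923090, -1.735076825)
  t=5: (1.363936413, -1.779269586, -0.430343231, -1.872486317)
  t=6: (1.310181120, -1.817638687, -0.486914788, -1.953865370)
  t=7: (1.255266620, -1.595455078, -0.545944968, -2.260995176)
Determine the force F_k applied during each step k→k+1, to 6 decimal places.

F_0 = 9.299202 N
F_1 = -8.817449 N
F_2 = 11.578799 N
F_3 = -6.344441 N
F_4 = 2.424607 N
F_5 = -2.761078 N
F_6 = 13.814539 N

step 0→1:
  ẍ = (ẋ'−ẋ)/dt = (-1.779306587−-1.931185817)/0.030212 = 5.027116
  θ̈ = (θ̇'−θ̇)/dt = (-1.548669270−-1.359981494)/0.030212 = -6.245458
  sinθ=-0.191531, cosθ=0.981486
  F = (M+m)·ẍ + m·l·cosθ·θ̈ − m·l·sinθ·θ̇² = 10.272283 + -1.032765 − -0.059684 = 9.299202
step 1→2:
  ẍ = (ẋ'−ẋ)/dt = (-1.915771854−-1.779306587)/0.030212 = -4.516923
  θ̈ = (θ̇'−θ̇)/dt = (-1.489922251−-1.548669270)/0.030212 = 1.944493
  sinθ=-0.231686, cosθ=0.972791
  F = (M+m)·ẍ + m·l·cosθ·θ̈ − m·l·sinθ·θ̇² = -9.229767 + 0.318698 − -0.093620 = -8.817449
step 2→3:
  ẍ = (ẋ'−ẋ)/dt = (-1.726969508−-1.915771854)/0.030212 = 6.249250
  θ̈ = (θ̇'−θ̇)/dt = (-1.731468356−-1.489922251)/0.030212 = -7.995039
  sinθ=-0.276931, cosθ=0.960890
  F = (M+m)·ẍ + m·l·cosθ·θ̈ − m·l·sinθ·θ̇² = 12.769562 + -1.294337 − -0.103574 = 11.578799
step 3→4:
  ẍ = (ẋ'−ẋ)/dt = (-1.822881329−-1.726969508)/0.030212 = -3.174627
  θ̈ = (θ̇'−θ̇)/dt = (-1.735076825−-1.731468356)/0.030212 = -0.119438
  sinθ=-0.319889, cosθ=0.947455
  F = (M+m)·ẍ + m·l·cosθ·θ̈ − m·l·sinθ·θ̇² = -6.486953 + -0.019066 − -0.161578 = -6.344441
step 4→5:
  ẍ = (ẋ'−ẋ)/dt = (-1.779269586−-1.822881329)/0.030212 = 1.443524
  θ̈ = (θ̇'−θ̇)/dt = (-1.872486317−-1.735076825)/0.030212 = -4.548176
  sinθ=-0.368991, cosθ=0.929433
  F = (M+m)·ẍ + m·l·cosθ·θ̈ − m·l·sinθ·θ̇² = 2.949661 + -0.712211 − -0.187157 = 2.424607
step 5→6:
  ẍ = (ẋ'−ẋ)/dt = (-1.817638687−-1.779269586)/0.030212 = -1.269995
  θ̈ = (θ̇'−θ̇)/dt = (-1.953865370−-1.872486317)/0.030212 = -2.693600
  sinθ=-0.417183, cosθ=0.908823
  F = (M+m)·ẍ + m·l·cosθ·θ̈ − m·l·sinθ·θ̇² = -2.595077 + -0.412444 − -0.246443 = -2.761078
step 6→7:
  ẍ = (ẋ'−ẋ)/dt = (-1.595455078−-1.817638687)/0.030212 = 7.354151
  θ̈ = (θ̇'−θ̇)/dt = (-2.260995176−-1.953865370)/0.030212 = -10.165822
  sinθ=-0.467901, cosθ=0.883781
  F = (M+m)·ẍ + m·l·cosθ·θ̈ − m·l·sinθ·θ̇² = 15.027288 + -1.513701 − -0.300952 = 13.814539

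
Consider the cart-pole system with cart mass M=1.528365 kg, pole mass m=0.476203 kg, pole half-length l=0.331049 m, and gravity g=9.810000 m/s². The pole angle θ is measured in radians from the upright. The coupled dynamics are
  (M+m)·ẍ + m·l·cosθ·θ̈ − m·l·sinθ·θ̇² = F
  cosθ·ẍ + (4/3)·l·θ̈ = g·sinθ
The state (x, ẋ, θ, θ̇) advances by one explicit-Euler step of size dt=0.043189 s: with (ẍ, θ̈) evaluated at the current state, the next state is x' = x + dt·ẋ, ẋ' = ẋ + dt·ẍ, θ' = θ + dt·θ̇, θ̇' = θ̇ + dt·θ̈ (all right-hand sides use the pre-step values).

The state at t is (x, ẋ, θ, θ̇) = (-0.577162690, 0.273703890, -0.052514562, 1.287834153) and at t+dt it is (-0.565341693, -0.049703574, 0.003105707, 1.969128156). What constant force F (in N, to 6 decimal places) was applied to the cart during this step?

ẍ = (ẋ'−ẋ)/dt = (-0.049703574−0.273703890)/0.043189 = -7.488191
θ̈ = (θ̇'−θ̇)/dt = (1.969128156−1.287834153)/0.043189 = 15.774711
sinθ=-0.052490, cosθ=0.998621
F = (M+m)·ẍ + m·l·cosθ·θ̈ − m·l·sinθ·θ̇² = -15.010587 + 2.483400 − -0.013724 = -12.513463

F = -12.513463 N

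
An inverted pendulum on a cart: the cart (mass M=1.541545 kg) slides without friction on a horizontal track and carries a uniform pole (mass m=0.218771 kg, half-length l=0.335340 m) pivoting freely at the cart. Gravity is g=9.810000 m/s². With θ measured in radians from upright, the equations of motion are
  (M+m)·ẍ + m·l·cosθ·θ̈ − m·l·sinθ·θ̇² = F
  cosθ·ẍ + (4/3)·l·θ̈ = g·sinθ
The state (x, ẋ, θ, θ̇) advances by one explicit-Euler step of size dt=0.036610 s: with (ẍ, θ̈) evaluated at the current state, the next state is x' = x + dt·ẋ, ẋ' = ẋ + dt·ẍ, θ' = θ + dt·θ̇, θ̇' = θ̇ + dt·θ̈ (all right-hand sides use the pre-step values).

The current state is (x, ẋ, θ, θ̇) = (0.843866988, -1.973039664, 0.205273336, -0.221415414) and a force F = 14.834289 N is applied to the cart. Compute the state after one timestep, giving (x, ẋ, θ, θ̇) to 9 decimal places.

sinθ=0.203834765, cosθ=0.979005306
temp = (F + m·l·θ̇²·sinθ)/(M+m) = (14.834289 + 0.000733110)/1.760316 = 8.427476720
θ̈ = (g·sinθ − cosθ·temp)/(l·(4/3 − m·cos²θ/(M+m))) = -15.351910805
ẍ = temp − m·l·θ̈·cosθ/(M+m) = 9.053848177
Euler: x'=0.843866988+0.036610·-1.973039664=0.771634006, ẋ'=-1.973039664+0.036610·9.053848177=-1.641578282
       θ'=0.205273336+0.036610·-0.221415414=0.197167318, θ̇'=-0.221415414+0.036610·-15.351910805=-0.783448869

(0.771634006, -1.641578282, 0.197167318, -0.783448869)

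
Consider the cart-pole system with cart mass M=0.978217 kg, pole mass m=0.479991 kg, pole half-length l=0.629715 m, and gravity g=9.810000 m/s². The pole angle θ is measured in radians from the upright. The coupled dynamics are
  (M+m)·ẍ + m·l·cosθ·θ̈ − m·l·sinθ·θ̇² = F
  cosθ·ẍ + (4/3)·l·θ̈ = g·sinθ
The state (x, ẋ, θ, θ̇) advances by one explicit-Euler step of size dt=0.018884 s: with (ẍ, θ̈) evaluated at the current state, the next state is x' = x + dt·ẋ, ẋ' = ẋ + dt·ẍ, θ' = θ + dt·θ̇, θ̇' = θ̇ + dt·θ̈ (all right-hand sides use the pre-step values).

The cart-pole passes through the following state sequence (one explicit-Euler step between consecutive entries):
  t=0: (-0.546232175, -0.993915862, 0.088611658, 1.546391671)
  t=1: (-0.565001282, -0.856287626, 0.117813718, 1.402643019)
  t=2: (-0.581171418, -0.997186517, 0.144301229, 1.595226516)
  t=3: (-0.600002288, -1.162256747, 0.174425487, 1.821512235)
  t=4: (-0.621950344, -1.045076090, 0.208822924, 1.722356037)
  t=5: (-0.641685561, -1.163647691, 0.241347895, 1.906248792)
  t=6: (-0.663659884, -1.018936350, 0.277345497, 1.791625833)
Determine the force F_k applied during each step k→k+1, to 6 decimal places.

F_0 = 8.271767 N
F_1 = -7.888876 N
F_2 = -9.272916 N
F_3 = 7.311548 N
F_4 = -6.462445 N
F_5 = 9.130501 N

step 0→1:
  ẍ = (ẋ'−ẋ)/dt = (-0.856287626−-0.993915862)/0.018884 = 7.288087
  θ̈ = (θ̇'−θ̇)/dt = (1.402643019−1.546391671)/0.018884 = -7.612193
  sinθ=0.088496, cosθ=0.996077
  F = (M+m)·ẍ + m·l·cosθ·θ̈ − m·l·sinθ·θ̇² = 10.627547 + -2.291815 − 0.063964 = 8.271767
step 1→2:
  ẍ = (ẋ'−ẋ)/dt = (-0.997186517−-0.856287626)/0.018884 = -7.461284
  θ̈ = (θ̇'−θ̇)/dt = (1.595226516−1.402643019)/0.018884 = 10.198236
  sinθ=0.117541, cosθ=0.993068
  F = (M+m)·ẍ + m·l·cosθ·θ̈ − m·l·sinθ·θ̇² = -10.880104 + 3.061126 − 0.069898 = -7.888876
step 2→3:
  ẍ = (ẋ'−ẋ)/dt = (-1.162256747−-0.997186517)/0.018884 = -8.741275
  θ̈ = (θ̇'−θ̇)/dt = (1.821512235−1.595226516)/0.018884 = 11.982934
  sinθ=0.143801, cosθ=0.989607
  F = (M+m)·ẍ + m·l·cosθ·θ̈ − m·l·sinθ·θ̇² = -12.746597 + 3.584288 − 0.110607 = -9.272916
step 3→4:
  ẍ = (ẋ'−ẋ)/dt = (-1.045076090−-1.162256747)/0.018884 = 6.205288
  θ̈ = (θ̇'−θ̇)/dt = (1.722356037−1.821512235)/0.018884 = -5.250805
  sinθ=0.173542, cosθ=0.984826
  F = (M+m)·ẍ + m·l·cosθ·θ̈ − m·l·sinθ·θ̇² = 9.048600 + -1.563013 − 0.174039 = 7.311548
step 4→5:
  ẍ = (ẋ'−ẋ)/dt = (-1.163647691−-1.045076090)/0.018884 = -6.278945
  θ̈ = (θ̇'−θ̇)/dt = (1.906248792−1.722356037)/0.018884 = 9.738019
  sinθ=0.207309, cosθ=0.978276
  F = (M+m)·ẍ + m·l·cosθ·θ̈ − m·l·sinθ·θ̇² = -9.156008 + 2.879446 − 0.185883 = -6.462445
step 5→6:
  ẍ = (ẋ'−ẋ)/dt = (-1.018936350−-1.163647691)/0.018884 = 7.663172
  θ̈ = (θ̇'−θ̇)/dt = (1.791625833−1.906248792)/0.018884 = -6.069845
  sinθ=0.239012, cosθ=0.971017
  F = (M+m)·ẍ + m·l·cosθ·θ̈ − m·l·sinθ·θ̇² = 11.174499 + -1.781482 − 0.262516 = 9.130501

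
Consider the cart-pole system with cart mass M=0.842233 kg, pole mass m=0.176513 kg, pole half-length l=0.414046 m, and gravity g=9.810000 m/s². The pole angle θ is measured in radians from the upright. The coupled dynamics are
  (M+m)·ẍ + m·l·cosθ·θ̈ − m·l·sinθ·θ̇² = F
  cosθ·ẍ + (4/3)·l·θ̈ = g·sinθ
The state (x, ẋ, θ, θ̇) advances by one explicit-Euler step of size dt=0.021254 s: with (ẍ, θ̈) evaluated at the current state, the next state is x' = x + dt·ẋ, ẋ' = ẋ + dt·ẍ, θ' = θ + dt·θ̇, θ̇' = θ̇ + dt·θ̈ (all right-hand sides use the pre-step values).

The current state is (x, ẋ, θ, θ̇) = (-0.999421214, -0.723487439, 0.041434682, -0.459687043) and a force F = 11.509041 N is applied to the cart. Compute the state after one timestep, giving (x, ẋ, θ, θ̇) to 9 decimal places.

sinθ=0.041422827, cosθ=0.999141706
temp = (F + m·l·θ̇²·sinθ)/(M+m) = (11.509041 + 0.000639719)/1.018746 = 11.297890465
θ̈ = (g·sinθ − cosθ·temp)/(l·(4/3 − m·cos²θ/(M+m))) = -22.649504320
ẍ = temp − m·l·θ̈·cosθ/(M+m) = 12.921363811
Euler: x'=-0.999421214+0.021254·-0.723487439=-1.014798216, ẋ'=-0.723487439+0.021254·12.921363811=-0.448856773
       θ'=0.041434682+0.021254·-0.459687043=0.031664494, θ̇'=-0.459687043+0.021254·-22.649504320=-0.941079608

(-1.014798216, -0.448856773, 0.031664494, -0.941079608)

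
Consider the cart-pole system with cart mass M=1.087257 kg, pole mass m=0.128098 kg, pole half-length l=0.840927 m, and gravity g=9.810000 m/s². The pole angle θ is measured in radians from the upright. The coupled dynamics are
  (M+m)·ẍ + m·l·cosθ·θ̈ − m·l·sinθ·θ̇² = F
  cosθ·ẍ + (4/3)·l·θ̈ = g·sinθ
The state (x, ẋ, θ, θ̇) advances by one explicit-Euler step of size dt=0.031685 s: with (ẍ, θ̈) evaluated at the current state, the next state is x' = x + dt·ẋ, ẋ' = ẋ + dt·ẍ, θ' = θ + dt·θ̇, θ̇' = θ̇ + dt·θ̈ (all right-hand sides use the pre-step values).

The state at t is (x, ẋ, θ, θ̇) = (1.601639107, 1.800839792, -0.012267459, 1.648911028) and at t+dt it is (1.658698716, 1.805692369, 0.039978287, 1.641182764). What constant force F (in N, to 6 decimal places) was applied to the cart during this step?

ẍ = (ẋ'−ẋ)/dt = (1.805692369−1.800839792)/0.031685 = 0.153151
θ̈ = (θ̇'−θ̇)/dt = (1.641182764−1.648911028)/0.031685 = -0.243909
sinθ=-0.012267, cosθ=0.999925
F = (M+m)·ẍ + m·l·cosθ·θ̈ − m·l·sinθ·θ̇² = 0.186132 + -0.026272 − -0.003593 = 0.163453

F = 0.163453 N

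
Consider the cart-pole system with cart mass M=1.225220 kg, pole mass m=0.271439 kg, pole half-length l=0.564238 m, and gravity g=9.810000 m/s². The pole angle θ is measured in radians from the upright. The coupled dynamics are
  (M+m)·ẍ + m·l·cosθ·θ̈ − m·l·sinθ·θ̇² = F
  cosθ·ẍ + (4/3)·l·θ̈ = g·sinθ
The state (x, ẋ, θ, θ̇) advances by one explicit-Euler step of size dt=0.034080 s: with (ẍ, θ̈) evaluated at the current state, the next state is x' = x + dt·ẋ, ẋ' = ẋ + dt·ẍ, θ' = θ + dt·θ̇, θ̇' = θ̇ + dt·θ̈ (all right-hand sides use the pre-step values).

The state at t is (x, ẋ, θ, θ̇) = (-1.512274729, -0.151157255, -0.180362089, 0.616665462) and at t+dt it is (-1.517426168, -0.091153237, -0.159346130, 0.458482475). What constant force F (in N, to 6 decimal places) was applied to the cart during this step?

F = 1.946241 N

ẍ = (ẋ'−ẋ)/dt = (-0.091153237−-0.151157255)/0.034080 = 1.760681
θ̈ = (θ̇'−θ̇)/dt = (0.458482475−0.616665462)/0.034080 = -4.641520
sinθ=-0.179386, cosθ=0.983779
F = (M+m)·ẍ + m·l·cosθ·θ̈ − m·l·sinθ·θ̇² = 2.635139 + -0.699346 − -0.010448 = 1.946241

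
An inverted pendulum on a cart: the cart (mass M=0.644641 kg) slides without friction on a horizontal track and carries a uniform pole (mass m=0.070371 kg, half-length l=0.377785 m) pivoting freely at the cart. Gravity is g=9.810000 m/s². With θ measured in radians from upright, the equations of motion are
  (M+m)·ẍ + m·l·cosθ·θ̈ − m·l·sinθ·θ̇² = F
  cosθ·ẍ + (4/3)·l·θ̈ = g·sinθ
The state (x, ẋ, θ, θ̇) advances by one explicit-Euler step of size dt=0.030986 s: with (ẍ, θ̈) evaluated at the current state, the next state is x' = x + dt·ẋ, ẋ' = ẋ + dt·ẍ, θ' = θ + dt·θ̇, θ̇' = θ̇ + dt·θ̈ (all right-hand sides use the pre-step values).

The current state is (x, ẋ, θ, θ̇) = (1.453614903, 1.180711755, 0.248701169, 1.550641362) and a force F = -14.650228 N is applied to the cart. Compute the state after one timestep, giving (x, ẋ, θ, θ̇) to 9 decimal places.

sinθ=0.246145297, cosθ=0.969232940
temp = (F + m·l·θ̇²·sinθ)/(M+m) = (-14.650228 + 0.015734491)/0.715012 = -20.467479579
θ̈ = (g·sinθ − cosθ·temp)/(l·(4/3 − m·cos²θ/(M+m))) = 47.468358440
ẍ = temp − m·l·θ̈·cosθ/(M+m) = -22.178115081
Euler: x'=1.453614903+0.030986·1.180711755=1.490200437, ẋ'=1.180711755+0.030986·-22.178115081=0.493500681
       θ'=0.248701169+0.030986·1.550641362=0.296749342, θ̇'=1.550641362+0.030986·47.468358440=3.021495917

(1.490200437, 0.493500681, 0.296749342, 3.021495917)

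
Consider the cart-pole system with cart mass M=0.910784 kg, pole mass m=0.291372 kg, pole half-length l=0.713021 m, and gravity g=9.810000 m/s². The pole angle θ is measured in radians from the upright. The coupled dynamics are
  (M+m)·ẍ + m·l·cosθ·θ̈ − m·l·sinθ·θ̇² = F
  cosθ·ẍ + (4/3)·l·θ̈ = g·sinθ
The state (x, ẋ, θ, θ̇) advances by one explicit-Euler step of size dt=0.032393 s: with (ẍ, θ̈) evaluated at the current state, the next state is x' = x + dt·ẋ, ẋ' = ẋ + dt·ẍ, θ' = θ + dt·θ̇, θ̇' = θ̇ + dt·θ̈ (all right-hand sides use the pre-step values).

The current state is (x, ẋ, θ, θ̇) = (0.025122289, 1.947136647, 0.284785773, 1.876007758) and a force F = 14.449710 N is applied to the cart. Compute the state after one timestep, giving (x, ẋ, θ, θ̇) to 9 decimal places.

sinθ=0.280951859, cosθ=0.959721862
temp = (F + m·l·θ̇²·sinθ)/(M+m) = (14.449710 + 0.205424059)/1.202156 = 12.190709075
θ̈ = (g·sinθ − cosθ·temp)/(l·(4/3 − m·cos²θ/(M+m))) = -11.299244086
ẍ = temp − m·l·θ̈·cosθ/(M+m) = 14.064771642
Euler: x'=0.025122289+0.032393·1.947136647=0.088195886, ẋ'=1.947136647+0.032393·14.064771642=2.402736795
       θ'=0.284785773+0.032393·1.876007758=0.345555292, θ̇'=1.876007758+0.032393·-11.299244086=1.509991344

(0.088195886, 2.402736795, 0.345555292, 1.509991344)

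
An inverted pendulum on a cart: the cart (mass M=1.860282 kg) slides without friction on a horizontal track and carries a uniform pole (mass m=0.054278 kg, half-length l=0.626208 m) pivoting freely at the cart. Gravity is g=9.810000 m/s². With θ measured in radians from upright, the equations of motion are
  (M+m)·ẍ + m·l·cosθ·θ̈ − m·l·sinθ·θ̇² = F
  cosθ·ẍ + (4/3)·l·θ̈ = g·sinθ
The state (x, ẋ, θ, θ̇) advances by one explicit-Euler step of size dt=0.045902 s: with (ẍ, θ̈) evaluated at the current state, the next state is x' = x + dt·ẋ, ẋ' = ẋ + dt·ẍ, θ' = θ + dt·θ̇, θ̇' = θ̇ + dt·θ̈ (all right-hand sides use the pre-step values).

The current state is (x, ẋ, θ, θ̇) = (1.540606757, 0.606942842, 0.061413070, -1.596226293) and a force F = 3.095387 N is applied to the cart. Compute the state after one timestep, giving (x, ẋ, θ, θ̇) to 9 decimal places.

sinθ=0.061374473, cosθ=0.998114810
temp = (F + m·l·θ̇²·sinθ)/(M+m) = (3.095387 + 0.005315194)/1.914560 = 1.619537750
θ̈ = (g·sinθ − cosθ·temp)/(l·(4/3 − m·cos²θ/(M+m))) = -1.241225261
ẍ = temp − m·l·θ̈·cosθ/(M+m) = 1.641531768
Euler: x'=1.540606757+0.045902·0.606942842=1.568466647, ẋ'=0.606942842+0.045902·1.641531768=0.682292433
       θ'=0.061413070+0.045902·-1.596226293=-0.011856909, θ̇'=-1.596226293+0.045902·-1.241225261=-1.653201015

(1.568466647, 0.682292433, -0.011856909, -1.653201015)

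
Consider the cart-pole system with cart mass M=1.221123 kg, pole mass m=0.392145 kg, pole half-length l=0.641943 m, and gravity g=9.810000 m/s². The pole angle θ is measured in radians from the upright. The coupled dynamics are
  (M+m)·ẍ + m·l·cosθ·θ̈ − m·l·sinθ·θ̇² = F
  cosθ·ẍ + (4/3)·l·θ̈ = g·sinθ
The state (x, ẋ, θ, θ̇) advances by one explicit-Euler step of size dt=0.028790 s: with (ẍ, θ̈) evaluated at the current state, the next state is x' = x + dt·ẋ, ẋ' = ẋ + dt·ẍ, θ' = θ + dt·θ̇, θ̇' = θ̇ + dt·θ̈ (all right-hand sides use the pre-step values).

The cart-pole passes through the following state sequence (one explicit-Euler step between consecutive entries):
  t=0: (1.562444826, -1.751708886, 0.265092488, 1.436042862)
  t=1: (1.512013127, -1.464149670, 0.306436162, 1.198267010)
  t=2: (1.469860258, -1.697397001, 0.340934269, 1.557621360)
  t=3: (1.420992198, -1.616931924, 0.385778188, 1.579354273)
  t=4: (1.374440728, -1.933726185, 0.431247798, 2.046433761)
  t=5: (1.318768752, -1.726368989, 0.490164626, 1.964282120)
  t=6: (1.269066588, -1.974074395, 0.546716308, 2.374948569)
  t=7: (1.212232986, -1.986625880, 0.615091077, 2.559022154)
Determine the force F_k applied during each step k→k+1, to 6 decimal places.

step 0→1:
  ẍ = (ẋ'−ẋ)/dt = (-1.464149670−-1.751708886)/0.028790 = 9.988163
  θ̈ = (θ̇'−θ̇)/dt = (1.198267010−1.436042862)/0.028790 = -8.258974
  sinθ=0.261999, cosθ=0.965068
  F = (M+m)·ẍ + m·l·cosθ·θ̈ − m·l·sinθ·θ̇² = 16.113584 + -2.006445 − 0.136012 = 13.971127
step 1→2:
  ẍ = (ẋ'−ẋ)/dt = (-1.697397001−-1.464149670)/0.028790 = -8.101679
  θ̈ = (θ̇'−θ̇)/dt = (1.557621360−1.198267010)/0.028790 = 12.481916
  sinθ=0.301663, cosθ=0.953415
  F = (M+m)·ẍ + m·l·cosθ·θ̈ − m·l·sinθ·θ̇² = -13.070179 + 2.995755 − 0.109037 = -10.183461
step 2→3:
  ẍ = (ẋ'−ẋ)/dt = (-1.616931924−-1.697397001)/0.028790 = 2.794897
  θ̈ = (θ̇'−θ̇)/dt = (1.579354273−1.557621360)/0.028790 = 0.754877
  sinθ=0.334368, cosθ=0.942443
  F = (M+m)·ẍ + m·l·cosθ·θ̈ − m·l·sinθ·θ̇² = 4.508917 + 0.179091 − 0.204217 = 4.483792
step 3→4:
  ẍ = (ẋ'−ẋ)/dt = (-1.933726185−-1.616931924)/0.028790 = -11.003621
  θ̈ = (θ̇'−θ̇)/dt = (2.046433761−1.579354273)/0.028790 = 16.223671
  sinθ=0.376280, cosθ=0.926506
  F = (M+m)·ẍ + m·l·cosθ·θ̈ − m·l·sinθ·θ̇² = -17.751790 + 3.783907 − 0.236273 = -14.204156
step 4→5:
  ẍ = (ẋ'−ẋ)/dt = (-1.726368989−-1.933726185)/0.028790 = 7.202403
  θ̈ = (θ̇'−θ̇)/dt = (1.964282120−2.046433761)/0.028790 = -2.853478
  sinθ=0.418005, cosθ=0.908445
  F = (M+m)·ẍ + m·l·cosθ·θ̈ − m·l·sinθ·θ̇² = 11.619407 + -0.652554 − 0.440676 = 10.526177
step 5→6:
  ẍ = (ẋ'−ẋ)/dt = (-1.974074395−-1.726368989)/0.028790 = -8.603870
  θ̈ = (θ̇'−θ̇)/dt = (2.374948569−1.964282120)/0.028790 = 14.264205
  sinθ=0.470771, cosθ=0.882255
  F = (M+m)·ẍ + m·l·cosθ·θ̈ − m·l·sinθ·θ̇² = -13.880348 + 3.167999 − 0.457257 = -11.169606
step 6→7:
  ẍ = (ẋ'−ẋ)/dt = (-1.986625880−-1.974074395)/0.028790 = -0.435967
  θ̈ = (θ̇'−θ̇)/dt = (2.559022154−2.374948569)/0.028790 = 6.393664
  sinθ=0.519885, cosθ=0.854236
  F = (M+m)·ẍ + m·l·cosθ·θ̈ − m·l·sinθ·θ̇² = -0.703331 + 1.374900 − 0.738174 = -0.066606

F_0 = 13.971127 N
F_1 = -10.183461 N
F_2 = 4.483792 N
F_3 = -14.204156 N
F_4 = 10.526177 N
F_5 = -11.169606 N
F_6 = -0.066606 N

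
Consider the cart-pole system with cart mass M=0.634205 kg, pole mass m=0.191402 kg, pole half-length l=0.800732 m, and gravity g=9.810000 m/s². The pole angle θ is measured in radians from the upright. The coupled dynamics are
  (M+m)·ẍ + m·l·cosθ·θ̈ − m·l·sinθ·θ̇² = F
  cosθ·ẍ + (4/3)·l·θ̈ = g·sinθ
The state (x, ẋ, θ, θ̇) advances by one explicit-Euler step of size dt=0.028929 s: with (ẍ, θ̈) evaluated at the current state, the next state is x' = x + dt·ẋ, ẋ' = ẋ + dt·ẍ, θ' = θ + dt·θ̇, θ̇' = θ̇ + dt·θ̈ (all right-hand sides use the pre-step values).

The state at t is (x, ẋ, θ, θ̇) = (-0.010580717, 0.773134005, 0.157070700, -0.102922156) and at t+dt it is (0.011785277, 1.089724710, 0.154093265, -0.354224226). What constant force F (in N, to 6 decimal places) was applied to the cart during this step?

ẍ = (ẋ'−ẋ)/dt = (1.089724710−0.773134005)/0.028929 = 10.943714
θ̈ = (θ̇'−θ̇)/dt = (-0.354224226−-0.102922156)/0.028929 = -8.686856
sinθ=0.156426, cosθ=0.987690
F = (M+m)·ẍ + m·l·cosθ·θ̈ − m·l·sinθ·θ̇² = 9.035207 + -1.314973 − 0.000254 = 7.719980

F = 7.719980 N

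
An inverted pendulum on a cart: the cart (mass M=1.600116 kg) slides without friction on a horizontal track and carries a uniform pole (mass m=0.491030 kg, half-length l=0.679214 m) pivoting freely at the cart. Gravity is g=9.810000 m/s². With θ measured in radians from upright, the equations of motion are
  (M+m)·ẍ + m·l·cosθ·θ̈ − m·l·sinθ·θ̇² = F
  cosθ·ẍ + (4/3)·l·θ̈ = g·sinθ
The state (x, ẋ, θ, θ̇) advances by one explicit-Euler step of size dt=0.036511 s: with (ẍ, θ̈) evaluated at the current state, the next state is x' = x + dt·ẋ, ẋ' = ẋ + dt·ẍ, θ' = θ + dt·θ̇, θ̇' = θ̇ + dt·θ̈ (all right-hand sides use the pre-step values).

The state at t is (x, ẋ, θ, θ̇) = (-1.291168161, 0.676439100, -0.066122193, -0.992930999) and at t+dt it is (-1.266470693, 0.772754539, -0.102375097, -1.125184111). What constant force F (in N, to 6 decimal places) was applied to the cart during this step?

F = 4.332693 N

ẍ = (ẋ'−ẋ)/dt = (0.772754539−0.676439100)/0.036511 = 2.637984
θ̈ = (θ̇'−θ̇)/dt = (-1.125184111−-0.992930999)/0.036511 = -3.622281
sinθ=-0.066074, cosθ=0.997815
F = (M+m)·ẍ + m·l·cosθ·θ̈ − m·l·sinθ·θ̇² = 5.516410 + -1.205443 − -0.021726 = 4.332693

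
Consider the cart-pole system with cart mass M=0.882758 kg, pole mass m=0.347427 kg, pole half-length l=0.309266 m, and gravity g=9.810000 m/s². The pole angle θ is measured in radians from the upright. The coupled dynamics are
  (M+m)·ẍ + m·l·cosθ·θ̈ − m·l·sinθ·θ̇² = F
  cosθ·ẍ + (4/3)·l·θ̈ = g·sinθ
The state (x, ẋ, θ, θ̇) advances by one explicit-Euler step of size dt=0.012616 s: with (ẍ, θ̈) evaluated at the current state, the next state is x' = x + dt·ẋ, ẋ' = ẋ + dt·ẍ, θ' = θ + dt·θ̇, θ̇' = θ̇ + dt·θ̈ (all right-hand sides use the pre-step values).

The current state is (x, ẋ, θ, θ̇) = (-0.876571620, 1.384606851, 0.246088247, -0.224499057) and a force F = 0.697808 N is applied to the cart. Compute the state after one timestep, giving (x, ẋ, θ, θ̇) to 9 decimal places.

sinθ=0.243611930, cosθ=0.969872789
temp = (F + m·l·θ̇²·sinθ)/(M+m) = (0.697808 + 0.001319239)/1.230185 = 0.568310651
θ̈ = (g·sinθ − cosθ·temp)/(l·(4/3 − m·cos²θ/(M+m))) = 5.568345951
ẍ = temp − m·l·θ̈·cosθ/(M+m) = 0.096610190
Euler: x'=-0.876571620+0.012616·1.384606851=-0.859103420, ẋ'=1.384606851+0.012616·0.096610190=1.385825685
       θ'=0.246088247+0.012616·-0.224499057=0.243255967, θ̇'=-0.224499057+0.012616·5.568345951=-0.154248804

(-0.859103420, 1.385825685, 0.243255967, -0.154248804)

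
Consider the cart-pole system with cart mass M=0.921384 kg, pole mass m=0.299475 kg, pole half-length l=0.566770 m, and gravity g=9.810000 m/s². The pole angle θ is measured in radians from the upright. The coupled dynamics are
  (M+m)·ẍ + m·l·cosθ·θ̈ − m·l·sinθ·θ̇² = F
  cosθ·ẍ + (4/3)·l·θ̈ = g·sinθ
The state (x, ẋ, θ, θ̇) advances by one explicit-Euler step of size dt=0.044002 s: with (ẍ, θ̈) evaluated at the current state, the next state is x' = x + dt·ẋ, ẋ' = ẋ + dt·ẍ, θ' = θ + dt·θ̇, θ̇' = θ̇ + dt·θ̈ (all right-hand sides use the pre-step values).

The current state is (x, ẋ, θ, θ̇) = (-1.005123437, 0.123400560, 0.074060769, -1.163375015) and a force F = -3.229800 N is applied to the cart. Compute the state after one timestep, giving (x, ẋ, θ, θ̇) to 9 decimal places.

sinθ=0.073993084, cosθ=0.997258755
temp = (F + m·l·θ̇²·sinθ)/(M+m) = (-3.229800 + 0.016998008)/1.220859 = -2.631591357
θ̈ = (g·sinθ − cosθ·temp)/(l·(4/3 − m·cos²θ/(M+m))) = 5.426150334
ẍ = temp − m·l·θ̈·cosθ/(M+m) = -3.383909609
Euler: x'=-1.005123437+0.044002·0.123400560=-0.999693566, ẋ'=0.123400560+0.044002·-3.383909609=-0.025498231
       θ'=0.074060769+0.044002·-1.163375015=0.022869942, θ̇'=-1.163375015+0.044002·5.426150334=-0.924613548

(-0.999693566, -0.025498231, 0.022869942, -0.924613548)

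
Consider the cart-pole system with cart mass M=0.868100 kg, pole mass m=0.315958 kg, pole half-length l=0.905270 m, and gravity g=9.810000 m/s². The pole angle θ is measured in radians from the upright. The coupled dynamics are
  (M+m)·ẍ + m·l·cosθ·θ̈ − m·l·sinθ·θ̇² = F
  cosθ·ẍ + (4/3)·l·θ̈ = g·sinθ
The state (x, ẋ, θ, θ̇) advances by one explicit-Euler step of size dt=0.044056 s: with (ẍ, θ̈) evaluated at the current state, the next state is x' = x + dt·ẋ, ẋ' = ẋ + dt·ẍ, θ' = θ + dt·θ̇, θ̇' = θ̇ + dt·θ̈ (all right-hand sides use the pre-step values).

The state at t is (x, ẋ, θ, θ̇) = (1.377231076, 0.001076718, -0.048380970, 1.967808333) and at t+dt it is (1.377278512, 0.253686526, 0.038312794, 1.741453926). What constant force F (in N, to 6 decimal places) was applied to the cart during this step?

ẍ = (ẋ'−ẋ)/dt = (0.253686526−0.001076718)/0.044056 = 5.733834
θ̈ = (θ̇'−θ̇)/dt = (1.741453926−1.967808333)/0.044056 = -5.137879
sinθ=-0.048362, cosθ=0.998830
F = (M+m)·ẍ + m·l·cosθ·θ̈ − m·l·sinθ·θ̇² = 6.789192 + -1.467854 − -0.053565 = 5.374903

F = 5.374903 N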